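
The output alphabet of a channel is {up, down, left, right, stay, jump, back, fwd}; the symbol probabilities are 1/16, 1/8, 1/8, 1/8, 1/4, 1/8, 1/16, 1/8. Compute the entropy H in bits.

2.875 bits

Each probability is a power of 1/2, so log₂(1/p) is an integer.
H = Σ p·log₂(1/p) = 1/16·4 + 1/8·3 + 1/8·3 + 1/8·3 + 1/4·2 + 1/8·3 + 1/16·4 + 1/8·3 = 2.875 bits.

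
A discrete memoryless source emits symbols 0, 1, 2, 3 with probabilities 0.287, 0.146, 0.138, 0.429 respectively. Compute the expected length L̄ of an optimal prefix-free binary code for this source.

1.855 bits/symbol

Repeatedly combine the two least-probable nodes; the expected code length is the sum of the merged weights.
merge 69/500 + 73/500 → 71/250
merge 71/250 + 287/1000 → 571/1000
merge 429/1000 + 571/1000 → 1
L = 71/250 + 571/1000 + 1 = 371/200 = 1.855 bits/symbol.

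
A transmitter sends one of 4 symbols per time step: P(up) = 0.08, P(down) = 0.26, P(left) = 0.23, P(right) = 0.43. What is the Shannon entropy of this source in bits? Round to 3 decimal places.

H = −Σ pᵢ log₂ pᵢ.
−0.08·log₂(0.08) = 0.2915
−0.26·log₂(0.26) = 0.5053
−0.23·log₂(0.23) = 0.4877
−0.43·log₂(0.43) = 0.5236
Sum ≈ 1.8080 → 1.808 bits.

1.808 bits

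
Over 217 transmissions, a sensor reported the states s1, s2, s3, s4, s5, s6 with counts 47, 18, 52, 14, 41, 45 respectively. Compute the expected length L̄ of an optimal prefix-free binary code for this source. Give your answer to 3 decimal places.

2.484 bits/symbol

Probabilities are the counts divided by 217.
Repeatedly combine the two least-probable nodes; the expected code length is the sum of the merged weights.
merge 2/31 + 18/217 → 32/217
merge 32/217 + 41/217 → 73/217
merge 45/217 + 47/217 → 92/217
merge 52/217 + 73/217 → 125/217
merge 92/217 + 125/217 → 1
L = 32/217 + 73/217 + 92/217 + 125/217 + 1 = 77/31 ≈ 2.484 bits/symbol.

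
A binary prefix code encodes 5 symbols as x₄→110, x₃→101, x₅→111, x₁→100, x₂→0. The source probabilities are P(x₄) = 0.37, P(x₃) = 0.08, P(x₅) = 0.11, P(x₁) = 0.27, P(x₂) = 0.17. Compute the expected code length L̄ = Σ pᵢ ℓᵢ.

2.66 bits/symbol

L̄ = Σ pᵢ·ℓᵢ = 0.37·3 + 0.08·3 + 0.11·3 + 0.27·3 + 0.17·1 = 2.66 bits/symbol.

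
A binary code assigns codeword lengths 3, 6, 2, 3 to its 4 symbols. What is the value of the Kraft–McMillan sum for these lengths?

With common denominator 2^6 = 64: Σ 2^(−ℓᵢ) = 8/64 + 1/64 + 16/64 + 8/64 = 33/64 = 0.515625.

0.515625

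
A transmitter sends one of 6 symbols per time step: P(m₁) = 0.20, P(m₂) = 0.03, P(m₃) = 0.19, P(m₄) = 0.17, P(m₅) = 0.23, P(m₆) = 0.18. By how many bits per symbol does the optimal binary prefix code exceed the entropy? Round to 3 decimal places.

0.131 bits

Entropy H = −Σ p log₂ p ≈ 2.4389 bits.
Huffman merges: 3/100+17/100→1/5; 9/50+19/100→37/100; 1/5+1/5→2/5; 23/100+37/100→3/5; 2/5+3/5→1. L = 257/100 ≈ 2.5700.
L − H = 2.5700 − 2.4389 = 0.131 bits.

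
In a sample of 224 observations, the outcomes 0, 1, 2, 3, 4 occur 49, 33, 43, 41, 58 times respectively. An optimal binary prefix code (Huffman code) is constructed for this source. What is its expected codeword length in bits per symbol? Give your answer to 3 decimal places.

Probabilities are the counts divided by 224.
Repeatedly combine the two least-probable nodes; the expected code length is the sum of the merged weights.
merge 33/224 + 41/224 → 37/112
merge 43/224 + 7/32 → 23/56
merge 29/112 + 37/112 → 33/56
merge 23/56 + 33/56 → 1
L = 37/112 + 23/56 + 33/56 + 1 = 261/112 ≈ 2.330 bits/symbol.

2.330 bits/symbol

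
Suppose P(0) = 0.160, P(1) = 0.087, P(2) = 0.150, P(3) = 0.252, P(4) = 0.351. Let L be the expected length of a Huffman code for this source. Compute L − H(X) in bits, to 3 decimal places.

Entropy H = −Σ p log₂ p ≈ 2.1713 bits.
Huffman merges: 87/1000+3/20→237/1000; 4/25+237/1000→397/1000; 63/250+351/1000→603/1000; 397/1000+603/1000→1. L = 2237/1000 ≈ 2.2370.
L − H = 2.2370 − 2.1713 = 0.066 bits.

0.066 bits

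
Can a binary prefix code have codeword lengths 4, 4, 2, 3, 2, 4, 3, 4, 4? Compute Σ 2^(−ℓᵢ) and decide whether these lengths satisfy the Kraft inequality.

With common denominator 2^4 = 16: Σ 2^(−ℓᵢ) = 1/16 + 1/16 + 4/16 + 2/16 + 4/16 + 1/16 + 2/16 + 1/16 + 1/16 = 17/16 = 1.0625.
Kraft's inequality requires Σ ≤ 1; here Σ = 1.0625 > 1, so no such prefix code exists.

1.0625; no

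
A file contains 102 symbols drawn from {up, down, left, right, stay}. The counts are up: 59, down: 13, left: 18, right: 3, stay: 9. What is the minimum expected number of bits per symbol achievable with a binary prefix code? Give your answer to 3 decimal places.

Probabilities are the counts divided by 102.
Repeatedly combine the two least-probable nodes; the expected code length is the sum of the merged weights.
merge 1/34 + 3/34 → 2/17
merge 2/17 + 13/102 → 25/102
merge 3/17 + 25/102 → 43/102
merge 43/102 + 59/102 → 1
L = 2/17 + 25/102 + 43/102 + 1 = 91/51 ≈ 1.784 bits/symbol.

1.784 bits/symbol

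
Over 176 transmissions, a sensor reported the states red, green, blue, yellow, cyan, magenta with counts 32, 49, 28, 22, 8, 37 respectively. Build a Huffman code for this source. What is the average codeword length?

2.5 bits/symbol

Probabilities are the counts divided by 176.
Repeatedly combine the two least-probable nodes; the expected code length is the sum of the merged weights.
merge 1/22 + 1/8 → 15/88
merge 7/44 + 15/88 → 29/88
merge 2/11 + 37/176 → 69/176
merge 49/176 + 29/88 → 107/176
merge 69/176 + 107/176 → 1
L = 15/88 + 29/88 + 69/176 + 107/176 + 1 = 5/2 = 2.5 bits/symbol.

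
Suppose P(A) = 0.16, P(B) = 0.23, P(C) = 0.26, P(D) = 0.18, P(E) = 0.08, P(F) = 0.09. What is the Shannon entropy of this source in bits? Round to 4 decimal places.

2.4654 bits

H = −Σ pᵢ log₂ pᵢ.
−0.16·log₂(0.16) = 0.4230
−0.23·log₂(0.23) = 0.4877
−0.26·log₂(0.26) = 0.5053
−0.18·log₂(0.18) = 0.4453
−0.08·log₂(0.08) = 0.2915
−0.09·log₂(0.09) = 0.3127
Sum ≈ 2.4654 → 2.4654 bits.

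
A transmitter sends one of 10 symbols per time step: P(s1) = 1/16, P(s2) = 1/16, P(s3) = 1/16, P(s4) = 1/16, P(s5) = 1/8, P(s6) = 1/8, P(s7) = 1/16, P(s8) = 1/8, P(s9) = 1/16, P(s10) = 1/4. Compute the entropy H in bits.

3.125 bits

Each probability is a power of 1/2, so log₂(1/p) is an integer.
H = Σ p·log₂(1/p) = 1/16·4 + 1/16·4 + 1/16·4 + 1/16·4 + 1/8·3 + 1/8·3 + 1/16·4 + 1/8·3 + 1/16·4 + 1/4·2 = 3.125 bits.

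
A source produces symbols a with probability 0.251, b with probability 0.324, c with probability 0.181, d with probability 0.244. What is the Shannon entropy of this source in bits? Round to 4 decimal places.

1.9702 bits

H = −Σ pᵢ log₂ pᵢ.
−0.251·log₂(0.251) = 0.5006
−0.324·log₂(0.324) = 0.5268
−0.181·log₂(0.181) = 0.4463
−0.244·log₂(0.244) = 0.4966
Sum ≈ 1.9702 → 1.9702 bits.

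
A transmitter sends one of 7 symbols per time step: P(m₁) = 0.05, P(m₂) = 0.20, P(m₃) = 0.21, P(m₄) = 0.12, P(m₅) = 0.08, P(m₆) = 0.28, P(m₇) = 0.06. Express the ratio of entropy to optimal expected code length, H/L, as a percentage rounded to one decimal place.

Entropy H = −Σ p log₂ p ≈ 2.5696 bits.
Huffman merges: 1/20+3/50→11/100; 2/25+11/100→19/100; 3/25+19/100→31/100; 1/5+21/100→41/100; 7/25+31/100→59/100; 41/100+59/100→1. L = 261/100 ≈ 2.6100.
Efficiency = H/L = 2.5696/2.6100 = 98.5%.

98.5%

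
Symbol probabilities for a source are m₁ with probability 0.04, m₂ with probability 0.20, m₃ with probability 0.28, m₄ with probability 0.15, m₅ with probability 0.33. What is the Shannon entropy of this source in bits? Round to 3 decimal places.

2.103 bits

H = −Σ pᵢ log₂ pᵢ.
−0.04·log₂(0.04) = 0.1858
−0.20·log₂(0.20) = 0.4644
−0.28·log₂(0.28) = 0.5142
−0.15·log₂(0.15) = 0.4105
−0.33·log₂(0.33) = 0.5278
Sum ≈ 2.1027 → 2.103 bits.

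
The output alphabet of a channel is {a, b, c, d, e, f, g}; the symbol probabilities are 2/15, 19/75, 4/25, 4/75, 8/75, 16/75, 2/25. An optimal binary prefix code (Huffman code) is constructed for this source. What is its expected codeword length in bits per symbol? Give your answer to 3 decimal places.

Repeatedly combine the two least-probable nodes; the expected code length is the sum of the merged weights.
merge 4/75 + 2/25 → 2/15
merge 8/75 + 2/15 → 6/25
merge 2/15 + 4/25 → 22/75
merge 16/75 + 6/25 → 34/75
merge 19/75 + 22/75 → 41/75
merge 34/75 + 41/75 → 1
L = 2/15 + 6/25 + 22/75 + 34/75 + 41/75 + 1 = 8/3 ≈ 2.667 bits/symbol.

2.667 bits/symbol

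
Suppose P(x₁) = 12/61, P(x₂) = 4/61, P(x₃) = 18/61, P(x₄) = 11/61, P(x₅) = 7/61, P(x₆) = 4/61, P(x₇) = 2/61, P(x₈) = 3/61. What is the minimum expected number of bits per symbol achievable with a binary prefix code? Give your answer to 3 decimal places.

2.721 bits/symbol

Repeatedly combine the two least-probable nodes; the expected code length is the sum of the merged weights.
merge 2/61 + 3/61 → 5/61
merge 4/61 + 4/61 → 8/61
merge 5/61 + 7/61 → 12/61
merge 8/61 + 11/61 → 19/61
merge 12/61 + 12/61 → 24/61
merge 18/61 + 19/61 → 37/61
merge 24/61 + 37/61 → 1
L = 5/61 + 8/61 + 12/61 + 19/61 + 24/61 + 37/61 + 1 = 166/61 ≈ 2.721 bits/symbol.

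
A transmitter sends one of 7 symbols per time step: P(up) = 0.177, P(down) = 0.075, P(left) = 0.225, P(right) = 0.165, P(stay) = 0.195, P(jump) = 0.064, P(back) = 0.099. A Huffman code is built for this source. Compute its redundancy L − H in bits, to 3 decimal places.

0.039 bits

Entropy H = −Σ p log₂ p ≈ 2.6796 bits.
Huffman merges: 8/125+3/40→139/1000; 99/1000+139/1000→119/500; 33/200+177/1000→171/500; 39/200+9/40→21/50; 119/500+171/500→29/50; 21/50+29/50→1. L = 2719/1000 ≈ 2.7190.
L − H = 2.7190 − 2.6796 = 0.039 bits.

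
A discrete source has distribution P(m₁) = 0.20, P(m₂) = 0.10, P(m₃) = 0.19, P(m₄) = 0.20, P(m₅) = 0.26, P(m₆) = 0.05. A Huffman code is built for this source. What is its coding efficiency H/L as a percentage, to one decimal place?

97.9%

Entropy H = −Σ p log₂ p ≈ 2.4376 bits.
Huffman merges: 1/20+1/10→3/20; 3/20+19/100→17/50; 1/5+1/5→2/5; 13/50+17/50→3/5; 2/5+3/5→1. L = 249/100 ≈ 2.4900.
Efficiency = H/L = 2.4376/2.4900 = 97.9%.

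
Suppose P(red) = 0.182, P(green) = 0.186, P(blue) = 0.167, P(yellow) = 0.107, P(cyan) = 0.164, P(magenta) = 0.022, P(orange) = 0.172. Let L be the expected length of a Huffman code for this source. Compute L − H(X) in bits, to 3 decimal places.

Entropy H = −Σ p log₂ p ≈ 2.6606 bits.
Huffman merges: 11/500+107/1000→129/1000; 129/1000+41/250→293/1000; 167/1000+43/250→339/1000; 91/500+93/500→46/125; 293/1000+339/1000→79/125; 46/125+79/125→1. L = 2761/1000 ≈ 2.7610.
L − H = 2.7610 − 2.6606 = 0.100 bits.

0.100 bits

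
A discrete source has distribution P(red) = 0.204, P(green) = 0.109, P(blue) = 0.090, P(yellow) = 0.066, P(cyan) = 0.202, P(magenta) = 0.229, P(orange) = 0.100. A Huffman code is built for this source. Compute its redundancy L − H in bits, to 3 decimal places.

Entropy H = −Σ p log₂ p ≈ 2.6732 bits.
Huffman merges: 33/500+9/100→39/250; 1/10+109/1000→209/1000; 39/250+101/500→179/500; 51/250+209/1000→413/1000; 229/1000+179/500→587/1000; 413/1000+587/1000→1. L = 2723/1000 ≈ 2.7230.
L − H = 2.7230 − 2.6732 = 0.050 bits.

0.050 bits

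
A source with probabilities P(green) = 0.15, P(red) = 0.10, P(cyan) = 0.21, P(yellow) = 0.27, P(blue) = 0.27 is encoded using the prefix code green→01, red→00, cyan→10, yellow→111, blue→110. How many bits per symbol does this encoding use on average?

2.54 bits/symbol

L̄ = Σ pᵢ·ℓᵢ = 0.15·2 + 0.10·2 + 0.21·2 + 0.27·3 + 0.27·3 = 2.54 bits/symbol.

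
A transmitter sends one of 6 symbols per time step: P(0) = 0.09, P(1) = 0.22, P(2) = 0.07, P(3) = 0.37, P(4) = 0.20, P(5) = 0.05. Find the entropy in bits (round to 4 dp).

2.2730 bits

H = −Σ pᵢ log₂ pᵢ.
−0.09·log₂(0.09) = 0.3127
−0.22·log₂(0.22) = 0.4806
−0.07·log₂(0.07) = 0.2686
−0.37·log₂(0.37) = 0.5307
−0.20·log₂(0.20) = 0.4644
−0.05·log₂(0.05) = 0.2161
Sum ≈ 2.2730 → 2.2730 bits.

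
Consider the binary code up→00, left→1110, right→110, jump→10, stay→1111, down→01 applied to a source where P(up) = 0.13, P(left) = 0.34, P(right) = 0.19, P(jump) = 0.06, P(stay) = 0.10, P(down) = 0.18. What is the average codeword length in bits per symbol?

L̄ = Σ pᵢ·ℓᵢ = 0.13·2 + 0.34·4 + 0.19·3 + 0.06·2 + 0.10·4 + 0.18·2 = 3.07 bits/symbol.

3.07 bits/symbol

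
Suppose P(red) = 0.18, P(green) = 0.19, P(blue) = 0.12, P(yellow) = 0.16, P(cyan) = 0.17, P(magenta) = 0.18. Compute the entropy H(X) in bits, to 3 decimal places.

H = −Σ pᵢ log₂ pᵢ.
−0.18·log₂(0.18) = 0.4453
−0.19·log₂(0.19) = 0.4552
−0.12·log₂(0.12) = 0.3671
−0.16·log₂(0.16) = 0.4230
−0.17·log₂(0.17) = 0.4346
−0.18·log₂(0.18) = 0.4453
Sum ≈ 2.5705 → 2.571 bits.

2.571 bits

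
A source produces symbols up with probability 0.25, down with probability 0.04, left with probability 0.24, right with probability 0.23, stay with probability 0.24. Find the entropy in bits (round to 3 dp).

H = −Σ pᵢ log₂ pᵢ.
−0.25·log₂(0.25) = 0.5000
−0.04·log₂(0.04) = 0.1858
−0.24·log₂(0.24) = 0.4941
−0.23·log₂(0.23) = 0.4877
−0.24·log₂(0.24) = 0.4941
Sum ≈ 2.1617 → 2.162 bits.

2.162 bits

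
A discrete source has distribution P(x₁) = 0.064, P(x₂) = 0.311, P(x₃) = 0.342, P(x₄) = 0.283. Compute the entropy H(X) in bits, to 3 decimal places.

1.823 bits

H = −Σ pᵢ log₂ pᵢ.
−0.064·log₂(0.064) = 0.2538
−0.311·log₂(0.311) = 0.5240
−0.342·log₂(0.342) = 0.5294
−0.283·log₂(0.283) = 0.5154
Sum ≈ 1.8226 → 1.823 bits.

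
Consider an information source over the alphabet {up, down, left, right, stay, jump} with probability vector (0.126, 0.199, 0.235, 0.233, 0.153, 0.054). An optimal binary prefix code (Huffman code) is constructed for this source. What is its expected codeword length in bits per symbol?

Repeatedly combine the two least-probable nodes; the expected code length is the sum of the merged weights.
merge 27/500 + 63/500 → 9/50
merge 153/1000 + 9/50 → 333/1000
merge 199/1000 + 233/1000 → 54/125
merge 47/200 + 333/1000 → 71/125
merge 54/125 + 71/125 → 1
L = 9/50 + 333/1000 + 54/125 + 71/125 + 1 = 2513/1000 = 2.513 bits/symbol.

2.513 bits/symbol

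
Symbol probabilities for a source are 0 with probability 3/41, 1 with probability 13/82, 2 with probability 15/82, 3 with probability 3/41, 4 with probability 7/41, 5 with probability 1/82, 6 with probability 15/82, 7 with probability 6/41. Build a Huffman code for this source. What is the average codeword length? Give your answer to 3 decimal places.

2.878 bits/symbol

Repeatedly combine the two least-probable nodes; the expected code length is the sum of the merged weights.
merge 1/82 + 3/41 → 7/82
merge 3/41 + 7/82 → 13/82
merge 6/41 + 13/82 → 25/82
merge 13/82 + 7/41 → 27/82
merge 15/82 + 15/82 → 15/41
merge 25/82 + 27/82 → 26/41
merge 15/41 + 26/41 → 1
L = 7/82 + 13/82 + 25/82 + 27/82 + 15/41 + 26/41 + 1 = 118/41 ≈ 2.878 bits/symbol.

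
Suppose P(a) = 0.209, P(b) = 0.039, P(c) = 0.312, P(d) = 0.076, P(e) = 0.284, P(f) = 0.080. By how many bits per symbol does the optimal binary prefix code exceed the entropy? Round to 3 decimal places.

Entropy H = −Σ p log₂ p ≈ 2.2686 bits.
Huffman merges: 39/1000+19/250→23/200; 2/25+23/200→39/200; 39/200+209/1000→101/250; 71/250+39/125→149/250; 101/250+149/250→1. L = 231/100 ≈ 2.3100.
L − H = 2.3100 − 2.2686 = 0.041 bits.

0.041 bits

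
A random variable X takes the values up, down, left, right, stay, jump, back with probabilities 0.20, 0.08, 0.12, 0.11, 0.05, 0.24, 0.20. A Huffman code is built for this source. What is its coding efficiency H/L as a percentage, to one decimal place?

Entropy H = −Σ p log₂ p ≈ 2.6479 bits.
Huffman merges: 1/20+2/25→13/100; 11/100+3/25→23/100; 13/100+1/5→33/100; 1/5+23/100→43/100; 6/25+33/100→57/100; 43/100+57/100→1. L = 269/100 ≈ 2.6900.
Efficiency = H/L = 2.6479/2.6900 = 98.4%.

98.4%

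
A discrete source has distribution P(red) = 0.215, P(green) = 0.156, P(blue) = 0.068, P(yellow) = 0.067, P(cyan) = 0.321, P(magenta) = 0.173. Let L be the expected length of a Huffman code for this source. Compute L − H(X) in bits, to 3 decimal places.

Entropy H = −Σ p log₂ p ≈ 2.3841 bits.
Huffman merges: 67/1000+17/250→27/200; 27/200+39/250→291/1000; 173/1000+43/200→97/250; 291/1000+321/1000→153/250; 97/250+153/250→1. L = 1213/500 ≈ 2.4260.
L − H = 2.4260 − 2.3841 = 0.042 bits.

0.042 bits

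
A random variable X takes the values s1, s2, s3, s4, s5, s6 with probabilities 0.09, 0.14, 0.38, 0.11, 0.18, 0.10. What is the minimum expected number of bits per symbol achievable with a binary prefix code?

2.43 bits/symbol

Repeatedly combine the two least-probable nodes; the expected code length is the sum of the merged weights.
merge 9/100 + 1/10 → 19/100
merge 11/100 + 7/50 → 1/4
merge 9/50 + 19/100 → 37/100
merge 1/4 + 37/100 → 31/50
merge 19/50 + 31/50 → 1
L = 19/100 + 1/4 + 37/100 + 31/50 + 1 = 243/100 = 2.43 bits/symbol.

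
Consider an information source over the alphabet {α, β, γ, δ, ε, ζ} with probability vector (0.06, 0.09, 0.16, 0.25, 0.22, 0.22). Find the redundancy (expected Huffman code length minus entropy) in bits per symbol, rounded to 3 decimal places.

0.020 bits

Entropy H = −Σ p log₂ p ≈ 2.4404 bits.
Huffman merges: 3/50+9/100→3/20; 3/20+4/25→31/100; 11/50+11/50→11/25; 1/4+31/100→14/25; 11/25+14/25→1. L = 123/50 ≈ 2.4600.
L − H = 2.4600 − 2.4404 = 0.020 bits.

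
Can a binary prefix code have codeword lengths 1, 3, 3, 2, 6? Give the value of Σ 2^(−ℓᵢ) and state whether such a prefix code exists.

With common denominator 2^6 = 64: Σ 2^(−ℓᵢ) = 32/64 + 8/64 + 8/64 + 16/64 + 1/64 = 65/64 = 1.015625.
Kraft's inequality requires Σ ≤ 1; here Σ = 1.015625 > 1, so no such prefix code exists.

1.015625; no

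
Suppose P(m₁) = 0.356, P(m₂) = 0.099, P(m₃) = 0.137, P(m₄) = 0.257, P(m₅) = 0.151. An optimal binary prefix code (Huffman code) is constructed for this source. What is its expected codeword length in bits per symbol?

Repeatedly combine the two least-probable nodes; the expected code length is the sum of the merged weights.
merge 99/1000 + 137/1000 → 59/250
merge 151/1000 + 59/250 → 387/1000
merge 257/1000 + 89/250 → 613/1000
merge 387/1000 + 613/1000 → 1
L = 59/250 + 387/1000 + 613/1000 + 1 = 559/250 = 2.236 bits/symbol.

2.236 bits/symbol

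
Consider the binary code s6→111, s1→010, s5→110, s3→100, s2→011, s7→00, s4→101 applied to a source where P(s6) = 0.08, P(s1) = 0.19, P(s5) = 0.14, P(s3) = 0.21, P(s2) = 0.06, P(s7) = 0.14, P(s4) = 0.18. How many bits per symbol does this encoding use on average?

L̄ = Σ pᵢ·ℓᵢ = 0.08·3 + 0.19·3 + 0.14·3 + 0.21·3 + 0.06·3 + 0.14·2 + 0.18·3 = 2.86 bits/symbol.

2.86 bits/symbol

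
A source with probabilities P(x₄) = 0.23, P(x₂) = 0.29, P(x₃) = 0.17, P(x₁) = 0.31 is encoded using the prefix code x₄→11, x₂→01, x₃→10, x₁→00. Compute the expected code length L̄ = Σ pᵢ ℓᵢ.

2 bits/symbol

L̄ = Σ pᵢ·ℓᵢ = 0.23·2 + 0.29·2 + 0.17·2 + 0.31·2 = 2 bits/symbol.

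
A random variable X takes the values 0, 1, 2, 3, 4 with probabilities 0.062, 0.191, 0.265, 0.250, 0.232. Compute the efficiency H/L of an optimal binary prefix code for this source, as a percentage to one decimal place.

97.7%

Entropy H = −Σ p log₂ p ≈ 2.2016 bits.
Huffman merges: 31/500+191/1000→253/1000; 29/125+1/4→241/500; 253/1000+53/200→259/500; 241/500+259/500→1. L = 2253/1000 ≈ 2.2530.
Efficiency = H/L = 2.2016/2.2530 = 97.7%.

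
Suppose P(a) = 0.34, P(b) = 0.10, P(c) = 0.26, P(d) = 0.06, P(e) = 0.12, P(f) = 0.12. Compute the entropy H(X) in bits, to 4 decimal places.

H = −Σ pᵢ log₂ pᵢ.
−0.34·log₂(0.34) = 0.5292
−0.10·log₂(0.10) = 0.3322
−0.26·log₂(0.26) = 0.5053
−0.06·log₂(0.06) = 0.2435
−0.12·log₂(0.12) = 0.3671
−0.12·log₂(0.12) = 0.3671
Sum ≈ 2.3443 → 2.3443 bits.

2.3443 bits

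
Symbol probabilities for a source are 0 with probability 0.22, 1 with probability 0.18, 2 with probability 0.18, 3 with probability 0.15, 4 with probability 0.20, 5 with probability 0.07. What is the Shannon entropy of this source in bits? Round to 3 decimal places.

H = −Σ pᵢ log₂ pᵢ.
−0.22·log₂(0.22) = 0.4806
−0.18·log₂(0.18) = 0.4453
−0.18·log₂(0.18) = 0.4453
−0.15·log₂(0.15) = 0.4105
−0.20·log₂(0.20) = 0.4644
−0.07·log₂(0.07) = 0.2686
Sum ≈ 2.5147 → 2.515 bits.

2.515 bits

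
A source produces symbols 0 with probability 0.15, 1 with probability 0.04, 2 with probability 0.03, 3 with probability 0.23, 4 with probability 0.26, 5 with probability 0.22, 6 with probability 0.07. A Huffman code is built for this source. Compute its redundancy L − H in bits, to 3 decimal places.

Entropy H = −Σ p log₂ p ≈ 2.4902 bits.
Huffman merges: 3/100+1/25→7/100; 7/100+7/100→7/50; 7/50+3/20→29/100; 11/50+23/100→9/20; 13/50+29/100→11/20; 9/20+11/20→1. L = 5/2 ≈ 2.5000.
L − H = 2.5000 − 2.4902 = 0.010 bits.

0.010 bits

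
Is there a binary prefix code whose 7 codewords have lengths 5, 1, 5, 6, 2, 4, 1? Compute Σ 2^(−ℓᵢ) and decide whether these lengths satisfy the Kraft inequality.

1.390625; no

With common denominator 2^6 = 64: Σ 2^(−ℓᵢ) = 2/64 + 32/64 + 2/64 + 1/64 + 16/64 + 4/64 + 32/64 = 89/64 = 1.390625.
Kraft's inequality requires Σ ≤ 1; here Σ = 1.390625 > 1, so no such prefix code exists.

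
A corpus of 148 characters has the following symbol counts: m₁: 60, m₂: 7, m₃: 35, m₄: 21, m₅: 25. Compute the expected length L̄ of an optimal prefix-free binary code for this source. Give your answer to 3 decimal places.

Probabilities are the counts divided by 148.
Repeatedly combine the two least-probable nodes; the expected code length is the sum of the merged weights.
merge 7/148 + 21/148 → 7/37
merge 25/148 + 7/37 → 53/148
merge 35/148 + 53/148 → 22/37
merge 15/37 + 22/37 → 1
L = 7/37 + 53/148 + 22/37 + 1 = 317/148 ≈ 2.142 bits/symbol.

2.142 bits/symbol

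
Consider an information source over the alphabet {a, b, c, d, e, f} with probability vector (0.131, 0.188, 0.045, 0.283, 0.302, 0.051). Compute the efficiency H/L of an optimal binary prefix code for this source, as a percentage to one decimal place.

98.8%

Entropy H = −Σ p log₂ p ≈ 2.2948 bits.
Huffman merges: 9/200+51/1000→12/125; 12/125+131/1000→227/1000; 47/250+227/1000→83/200; 283/1000+151/500→117/200; 83/200+117/200→1. L = 2323/1000 ≈ 2.3230.
Efficiency = H/L = 2.2948/2.3230 = 98.8%.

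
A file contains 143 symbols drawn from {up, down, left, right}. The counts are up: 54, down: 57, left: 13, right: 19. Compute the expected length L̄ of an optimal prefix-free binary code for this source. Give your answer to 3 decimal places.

1.825 bits/symbol

Probabilities are the counts divided by 143.
Repeatedly combine the two least-probable nodes; the expected code length is the sum of the merged weights.
merge 1/11 + 19/143 → 32/143
merge 32/143 + 54/143 → 86/143
merge 57/143 + 86/143 → 1
L = 32/143 + 86/143 + 1 = 261/143 ≈ 1.825 bits/symbol.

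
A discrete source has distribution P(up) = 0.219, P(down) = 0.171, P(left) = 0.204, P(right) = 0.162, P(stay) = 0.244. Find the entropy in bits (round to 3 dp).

2.305 bits

H = −Σ pᵢ log₂ pᵢ.
−0.219·log₂(0.219) = 0.4798
−0.171·log₂(0.171) = 0.4357
−0.204·log₂(0.204) = 0.4678
−0.162·log₂(0.162) = 0.4254
−0.244·log₂(0.244) = 0.4966
Sum ≈ 2.3053 → 2.305 bits.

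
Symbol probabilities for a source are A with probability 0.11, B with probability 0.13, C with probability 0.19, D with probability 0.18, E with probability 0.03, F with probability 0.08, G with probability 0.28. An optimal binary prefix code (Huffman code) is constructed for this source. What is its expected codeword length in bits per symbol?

2.64 bits/symbol

Repeatedly combine the two least-probable nodes; the expected code length is the sum of the merged weights.
merge 3/100 + 2/25 → 11/100
merge 11/100 + 11/100 → 11/50
merge 13/100 + 9/50 → 31/100
merge 19/100 + 11/50 → 41/100
merge 7/25 + 31/100 → 59/100
merge 41/100 + 59/100 → 1
L = 11/100 + 11/50 + 31/100 + 41/100 + 59/100 + 1 = 66/25 = 2.64 bits/symbol.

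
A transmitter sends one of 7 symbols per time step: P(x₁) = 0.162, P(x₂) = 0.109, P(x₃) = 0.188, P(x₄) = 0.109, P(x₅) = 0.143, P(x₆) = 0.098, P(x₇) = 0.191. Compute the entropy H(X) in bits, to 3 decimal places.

H = −Σ pᵢ log₂ pᵢ.
−0.162·log₂(0.162) = 0.4254
−0.109·log₂(0.109) = 0.3485
−0.188·log₂(0.188) = 0.4533
−0.109·log₂(0.109) = 0.3485
−0.143·log₂(0.143) = 0.4012
−0.098·log₂(0.098) = 0.3284
−0.191·log₂(0.191) = 0.4562
Sum ≈ 2.7616 → 2.762 bits.

2.762 bits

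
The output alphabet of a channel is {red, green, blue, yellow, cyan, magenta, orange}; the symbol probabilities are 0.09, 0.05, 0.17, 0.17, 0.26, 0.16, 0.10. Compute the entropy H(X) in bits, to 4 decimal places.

2.6584 bits

H = −Σ pᵢ log₂ pᵢ.
−0.09·log₂(0.09) = 0.3127
−0.05·log₂(0.05) = 0.2161
−0.17·log₂(0.17) = 0.4346
−0.17·log₂(0.17) = 0.4346
−0.26·log₂(0.26) = 0.5053
−0.16·log₂(0.16) = 0.4230
−0.10·log₂(0.10) = 0.3322
Sum ≈ 2.6584 → 2.6584 bits.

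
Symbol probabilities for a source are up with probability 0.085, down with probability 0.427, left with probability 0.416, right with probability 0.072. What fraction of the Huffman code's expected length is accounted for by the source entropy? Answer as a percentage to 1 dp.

94.0%

Entropy H = −Σ p log₂ p ≈ 1.6262 bits.
Huffman merges: 9/125+17/200→157/1000; 157/1000+52/125→573/1000; 427/1000+573/1000→1. L = 173/100 ≈ 1.7300.
Efficiency = H/L = 1.6262/1.7300 = 94.0%.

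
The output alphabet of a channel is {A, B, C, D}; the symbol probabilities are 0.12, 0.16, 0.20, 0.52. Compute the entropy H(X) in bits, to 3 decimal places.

H = −Σ pᵢ log₂ pᵢ.
−0.12·log₂(0.12) = 0.3671
−0.16·log₂(0.16) = 0.4230
−0.20·log₂(0.20) = 0.4644
−0.52·log₂(0.52) = 0.4906
Sum ≈ 1.7450 → 1.745 bits.

1.745 bits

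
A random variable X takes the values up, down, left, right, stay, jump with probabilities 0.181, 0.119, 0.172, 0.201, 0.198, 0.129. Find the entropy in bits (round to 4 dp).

2.5576 bits

H = −Σ pᵢ log₂ pᵢ.
−0.181·log₂(0.181) = 0.4463
−0.119·log₂(0.119) = 0.3654
−0.172·log₂(0.172) = 0.4368
−0.201·log₂(0.201) = 0.4653
−0.198·log₂(0.198) = 0.4626
−0.129·log₂(0.129) = 0.3811
Sum ≈ 2.5576 → 2.5576 bits.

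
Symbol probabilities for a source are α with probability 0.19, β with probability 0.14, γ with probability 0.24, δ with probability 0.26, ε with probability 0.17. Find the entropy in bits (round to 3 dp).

2.286 bits

H = −Σ pᵢ log₂ pᵢ.
−0.19·log₂(0.19) = 0.4552
−0.14·log₂(0.14) = 0.3971
−0.24·log₂(0.24) = 0.4941
−0.26·log₂(0.26) = 0.5053
−0.17·log₂(0.17) = 0.4346
Sum ≈ 2.2863 → 2.286 bits.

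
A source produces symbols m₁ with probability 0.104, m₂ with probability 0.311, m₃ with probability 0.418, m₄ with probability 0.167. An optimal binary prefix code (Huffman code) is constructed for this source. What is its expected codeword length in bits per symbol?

1.853 bits/symbol

Repeatedly combine the two least-probable nodes; the expected code length is the sum of the merged weights.
merge 13/125 + 167/1000 → 271/1000
merge 271/1000 + 311/1000 → 291/500
merge 209/500 + 291/500 → 1
L = 271/1000 + 291/500 + 1 = 1853/1000 = 1.853 bits/symbol.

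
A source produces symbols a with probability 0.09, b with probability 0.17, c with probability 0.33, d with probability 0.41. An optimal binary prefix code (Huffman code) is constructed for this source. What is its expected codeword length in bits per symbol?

1.85 bits/symbol

Repeatedly combine the two least-probable nodes; the expected code length is the sum of the merged weights.
merge 9/100 + 17/100 → 13/50
merge 13/50 + 33/100 → 59/100
merge 41/100 + 59/100 → 1
L = 13/50 + 59/100 + 1 = 37/20 = 1.85 bits/symbol.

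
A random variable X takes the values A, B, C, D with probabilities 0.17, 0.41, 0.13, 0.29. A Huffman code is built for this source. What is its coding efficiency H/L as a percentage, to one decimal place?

Entropy H = −Σ p log₂ p ≈ 1.8625 bits.
Huffman merges: 13/100+17/100→3/10; 29/100+3/10→59/100; 41/100+59/100→1. L = 189/100 ≈ 1.8900.
Efficiency = H/L = 1.8625/1.8900 = 98.5%.

98.5%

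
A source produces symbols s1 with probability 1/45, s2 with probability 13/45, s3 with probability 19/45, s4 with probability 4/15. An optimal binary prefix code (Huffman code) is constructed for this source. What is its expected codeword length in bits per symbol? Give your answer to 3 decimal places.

1.867 bits/symbol

Repeatedly combine the two least-probable nodes; the expected code length is the sum of the merged weights.
merge 1/45 + 4/15 → 13/45
merge 13/45 + 13/45 → 26/45
merge 19/45 + 26/45 → 1
L = 13/45 + 26/45 + 1 = 28/15 ≈ 1.867 bits/symbol.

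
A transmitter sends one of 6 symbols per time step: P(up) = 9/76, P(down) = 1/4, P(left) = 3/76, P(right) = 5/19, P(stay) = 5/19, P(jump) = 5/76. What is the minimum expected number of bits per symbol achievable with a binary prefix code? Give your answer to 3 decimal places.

2.329 bits/symbol

Repeatedly combine the two least-probable nodes; the expected code length is the sum of the merged weights.
merge 3/76 + 5/76 → 2/19
merge 2/19 + 9/76 → 17/76
merge 17/76 + 1/4 → 9/19
merge 5/19 + 5/19 → 10/19
merge 9/19 + 10/19 → 1
L = 2/19 + 17/76 + 9/19 + 10/19 + 1 = 177/76 ≈ 2.329 bits/symbol.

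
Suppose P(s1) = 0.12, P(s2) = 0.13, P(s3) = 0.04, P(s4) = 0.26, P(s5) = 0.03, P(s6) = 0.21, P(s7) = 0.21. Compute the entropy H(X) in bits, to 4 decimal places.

H = −Σ pᵢ log₂ pᵢ.
−0.12·log₂(0.12) = 0.3671
−0.13·log₂(0.13) = 0.3826
−0.04·log₂(0.04) = 0.1858
−0.26·log₂(0.26) = 0.5053
−0.03·log₂(0.03) = 0.1518
−0.21·log₂(0.21) = 0.4728
−0.21·log₂(0.21) = 0.4728
Sum ≈ 2.5382 → 2.5382 bits.

2.5382 bits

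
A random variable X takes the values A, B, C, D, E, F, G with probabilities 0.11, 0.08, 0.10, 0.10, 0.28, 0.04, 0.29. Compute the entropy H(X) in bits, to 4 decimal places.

2.5241 bits

H = −Σ pᵢ log₂ pᵢ.
−0.11·log₂(0.11) = 0.3503
−0.08·log₂(0.08) = 0.2915
−0.10·log₂(0.10) = 0.3322
−0.10·log₂(0.10) = 0.3322
−0.28·log₂(0.28) = 0.5142
−0.04·log₂(0.04) = 0.1858
−0.29·log₂(0.29) = 0.5179
Sum ≈ 2.5241 → 2.5241 bits.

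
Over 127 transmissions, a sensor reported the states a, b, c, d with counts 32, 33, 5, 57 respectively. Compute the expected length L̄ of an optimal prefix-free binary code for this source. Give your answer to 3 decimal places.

1.843 bits/symbol

Probabilities are the counts divided by 127.
Repeatedly combine the two least-probable nodes; the expected code length is the sum of the merged weights.
merge 5/127 + 32/127 → 37/127
merge 33/127 + 37/127 → 70/127
merge 57/127 + 70/127 → 1
L = 37/127 + 70/127 + 1 = 234/127 ≈ 1.843 bits/symbol.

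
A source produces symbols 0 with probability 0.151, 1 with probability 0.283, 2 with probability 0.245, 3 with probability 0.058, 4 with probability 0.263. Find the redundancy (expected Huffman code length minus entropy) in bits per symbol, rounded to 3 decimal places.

0.040 bits

Entropy H = −Σ p log₂ p ≈ 2.1694 bits.
Huffman merges: 29/500+151/1000→209/1000; 209/1000+49/200→227/500; 263/1000+283/1000→273/500; 227/500+273/500→1. L = 2209/1000 ≈ 2.2090.
L − H = 2.2090 − 2.1694 = 0.040 bits.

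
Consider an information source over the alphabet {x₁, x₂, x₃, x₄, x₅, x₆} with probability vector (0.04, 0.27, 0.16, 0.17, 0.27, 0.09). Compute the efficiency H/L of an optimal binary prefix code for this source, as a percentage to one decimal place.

Entropy H = −Σ p log₂ p ≈ 2.3761 bits.
Huffman merges: 1/25+9/100→13/100; 13/100+4/25→29/100; 17/100+27/100→11/25; 27/100+29/100→14/25; 11/25+14/25→1. L = 121/50 ≈ 2.4200.
Efficiency = H/L = 2.3761/2.4200 = 98.2%.

98.2%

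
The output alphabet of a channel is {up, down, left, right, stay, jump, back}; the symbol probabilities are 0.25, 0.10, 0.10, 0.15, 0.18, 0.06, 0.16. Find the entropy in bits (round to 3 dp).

2.687 bits

H = −Σ pᵢ log₂ pᵢ.
−0.25·log₂(0.25) = 0.5000
−0.10·log₂(0.10) = 0.3322
−0.10·log₂(0.10) = 0.3322
−0.15·log₂(0.15) = 0.4105
−0.18·log₂(0.18) = 0.4453
−0.06·log₂(0.06) = 0.2435
−0.16·log₂(0.16) = 0.4230
Sum ≈ 2.6868 → 2.687 bits.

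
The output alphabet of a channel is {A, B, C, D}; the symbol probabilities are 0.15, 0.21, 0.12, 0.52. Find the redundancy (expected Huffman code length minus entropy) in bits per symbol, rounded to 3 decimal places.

Entropy H = −Σ p log₂ p ≈ 1.7410 bits.
Huffman merges: 3/25+3/20→27/100; 21/100+27/100→12/25; 12/25+13/25→1. L = 7/4 ≈ 1.7500.
L − H = 1.7500 − 1.7410 = 0.009 bits.

0.009 bits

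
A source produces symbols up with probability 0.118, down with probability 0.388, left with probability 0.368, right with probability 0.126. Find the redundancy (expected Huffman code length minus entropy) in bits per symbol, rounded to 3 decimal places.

Entropy H = −Σ p log₂ p ≈ 1.8011 bits.
Huffman merges: 59/500+63/500→61/250; 61/250+46/125→153/250; 97/250+153/250→1. L = 232/125 ≈ 1.8560.
L − H = 1.8560 − 1.8011 = 0.055 bits.

0.055 bits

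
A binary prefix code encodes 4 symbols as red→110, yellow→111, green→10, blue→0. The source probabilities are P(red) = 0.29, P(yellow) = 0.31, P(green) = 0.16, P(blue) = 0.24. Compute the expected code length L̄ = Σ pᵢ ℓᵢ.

L̄ = Σ pᵢ·ℓᵢ = 0.29·3 + 0.31·3 + 0.16·2 + 0.24·1 = 2.36 bits/symbol.

2.36 bits/symbol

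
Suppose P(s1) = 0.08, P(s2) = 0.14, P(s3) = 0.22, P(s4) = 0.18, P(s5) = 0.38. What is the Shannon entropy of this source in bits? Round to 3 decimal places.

2.145 bits

H = −Σ pᵢ log₂ pᵢ.
−0.08·log₂(0.08) = 0.2915
−0.14·log₂(0.14) = 0.3971
−0.22·log₂(0.22) = 0.4806
−0.18·log₂(0.18) = 0.4453
−0.38·log₂(0.38) = 0.5305
Sum ≈ 2.1450 → 2.145 bits.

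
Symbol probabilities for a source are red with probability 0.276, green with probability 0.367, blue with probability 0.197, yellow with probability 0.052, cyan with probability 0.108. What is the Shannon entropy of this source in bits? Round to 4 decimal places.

H = −Σ pᵢ log₂ pᵢ.
−0.276·log₂(0.276) = 0.5126
−0.367·log₂(0.367) = 0.5307
−0.197·log₂(0.197) = 0.4617
−0.052·log₂(0.052) = 0.2218
−0.108·log₂(0.108) = 0.3468
Sum ≈ 2.0736 → 2.0736 bits.

2.0736 bits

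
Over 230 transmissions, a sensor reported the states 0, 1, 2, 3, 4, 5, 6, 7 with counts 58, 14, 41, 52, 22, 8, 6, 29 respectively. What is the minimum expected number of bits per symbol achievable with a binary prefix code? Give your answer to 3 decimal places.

2.704 bits/symbol

Probabilities are the counts divided by 230.
Repeatedly combine the two least-probable nodes; the expected code length is the sum of the merged weights.
merge 3/115 + 4/115 → 7/115
merge 7/115 + 7/115 → 14/115
merge 11/115 + 14/115 → 5/23
merge 29/230 + 41/230 → 7/23
merge 5/23 + 26/115 → 51/115
merge 29/115 + 7/23 → 64/115
merge 51/115 + 64/115 → 1
L = 7/115 + 14/115 + 5/23 + 7/23 + 51/115 + 64/115 + 1 = 311/115 ≈ 2.704 bits/symbol.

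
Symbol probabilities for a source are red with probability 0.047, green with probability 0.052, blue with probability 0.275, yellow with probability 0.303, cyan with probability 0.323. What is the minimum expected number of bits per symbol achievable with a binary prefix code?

Repeatedly combine the two least-probable nodes; the expected code length is the sum of the merged weights.
merge 47/1000 + 13/250 → 99/1000
merge 99/1000 + 11/40 → 187/500
merge 303/1000 + 323/1000 → 313/500
merge 187/500 + 313/500 → 1
L = 99/1000 + 187/500 + 313/500 + 1 = 2099/1000 = 2.099 bits/symbol.

2.099 bits/symbol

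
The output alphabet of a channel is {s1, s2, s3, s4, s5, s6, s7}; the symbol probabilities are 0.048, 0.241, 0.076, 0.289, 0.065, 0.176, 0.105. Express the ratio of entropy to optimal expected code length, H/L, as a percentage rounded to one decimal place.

Entropy H = −Σ p log₂ p ≈ 2.5440 bits.
Huffman merges: 6/125+13/200→113/1000; 19/250+21/200→181/1000; 113/1000+22/125→289/1000; 181/1000+241/1000→211/500; 289/1000+289/1000→289/500; 211/500+289/500→1. L = 2583/1000 ≈ 2.5830.
Efficiency = H/L = 2.5440/2.5830 = 98.5%.

98.5%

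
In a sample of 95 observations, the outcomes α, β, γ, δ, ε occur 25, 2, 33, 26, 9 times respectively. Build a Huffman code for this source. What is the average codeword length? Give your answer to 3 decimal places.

2.116 bits/symbol

Probabilities are the counts divided by 95.
Repeatedly combine the two least-probable nodes; the expected code length is the sum of the merged weights.
merge 2/95 + 9/95 → 11/95
merge 11/95 + 5/19 → 36/95
merge 26/95 + 33/95 → 59/95
merge 36/95 + 59/95 → 1
L = 11/95 + 36/95 + 59/95 + 1 = 201/95 ≈ 2.116 bits/symbol.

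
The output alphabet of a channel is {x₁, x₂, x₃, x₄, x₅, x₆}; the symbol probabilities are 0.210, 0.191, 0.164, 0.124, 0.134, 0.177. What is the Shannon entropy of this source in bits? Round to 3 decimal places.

2.561 bits

H = −Σ pᵢ log₂ pᵢ.
−0.210·log₂(0.210) = 0.4728
−0.191·log₂(0.191) = 0.4562
−0.164·log₂(0.164) = 0.4278
−0.124·log₂(0.124) = 0.3734
−0.134·log₂(0.134) = 0.3886
−0.177·log₂(0.177) = 0.4422
Sum ≈ 2.5609 → 2.561 bits.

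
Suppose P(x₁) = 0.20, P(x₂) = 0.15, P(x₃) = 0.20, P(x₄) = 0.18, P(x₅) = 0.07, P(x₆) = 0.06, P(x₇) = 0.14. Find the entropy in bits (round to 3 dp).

2.694 bits

H = −Σ pᵢ log₂ pᵢ.
−0.20·log₂(0.20) = 0.4644
−0.15·log₂(0.15) = 0.4105
−0.20·log₂(0.20) = 0.4644
−0.18·log₂(0.18) = 0.4453
−0.07·log₂(0.07) = 0.2686
−0.06·log₂(0.06) = 0.2435
−0.14·log₂(0.14) = 0.3971
Sum ≈ 2.6938 → 2.694 bits.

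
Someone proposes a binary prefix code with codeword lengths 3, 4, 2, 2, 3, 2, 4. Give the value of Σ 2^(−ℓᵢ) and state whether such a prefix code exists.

1.125; no

With common denominator 2^4 = 16: Σ 2^(−ℓᵢ) = 2/16 + 1/16 + 4/16 + 4/16 + 2/16 + 4/16 + 1/16 = 18/16 = 1.125.
Kraft's inequality requires Σ ≤ 1; here Σ = 1.125 > 1, so no such prefix code exists.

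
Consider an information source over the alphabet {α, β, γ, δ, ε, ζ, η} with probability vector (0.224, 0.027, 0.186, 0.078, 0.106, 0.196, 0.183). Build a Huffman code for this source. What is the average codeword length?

Repeatedly combine the two least-probable nodes; the expected code length is the sum of the merged weights.
merge 27/1000 + 39/500 → 21/200
merge 21/200 + 53/500 → 211/1000
merge 183/1000 + 93/500 → 369/1000
merge 49/250 + 211/1000 → 407/1000
merge 28/125 + 369/1000 → 593/1000
merge 407/1000 + 593/1000 → 1
L = 21/200 + 211/1000 + 369/1000 + 407/1000 + 593/1000 + 1 = 537/200 = 2.685 bits/symbol.

2.685 bits/symbol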